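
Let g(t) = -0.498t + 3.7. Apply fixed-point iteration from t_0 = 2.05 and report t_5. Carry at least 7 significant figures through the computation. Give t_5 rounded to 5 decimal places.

2.48282

t_1 = g(2.050000) = 2.679100
t_2 = g(2.679100) = 2.365808
t_3 = g(2.365808) = 2.521828
t_4 = g(2.521828) = 2.444130
t_5 = g(2.444130) = 2.482823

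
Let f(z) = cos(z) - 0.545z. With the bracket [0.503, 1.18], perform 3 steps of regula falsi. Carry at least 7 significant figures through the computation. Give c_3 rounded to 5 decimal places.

f(0.503000) = 0.602005, f(1.180000) = -0.262175
step 1: c = 0.974612, f(c) = 0.030326 > 0 → new bracket [0.974612, 1.180000]
step 2: c = 0.995906, f(c) = 0.000974 > 0 → new bracket [0.995906, 1.180000]
step 3: c = 0.996587, f(c) = 0.000031 > 0 → new bracket [0.996587, 1.180000]

0.99659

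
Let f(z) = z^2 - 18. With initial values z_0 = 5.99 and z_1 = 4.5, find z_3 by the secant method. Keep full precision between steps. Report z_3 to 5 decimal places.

4.24390

f(z_0) = 17.880100, f(z_1) = 2.250000
z_2 = 4.500000 - (2.250000)·(4.500000 - 5.990000)/(2.250000 - (17.880100)) = 4.285510; f(z_2) = 0.365596
z_3 = 4.285510 - (0.365596)·(4.285510 - 4.500000)/(0.365596 - (2.250000)) = 4.243896; f(z_3) = 0.010657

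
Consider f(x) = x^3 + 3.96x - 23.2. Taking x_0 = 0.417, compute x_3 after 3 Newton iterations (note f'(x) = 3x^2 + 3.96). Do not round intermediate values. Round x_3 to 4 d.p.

2.7123

x_0 = 0.417000: f = -21.476168, f' = 4.481667 → x_1 = 0.417000 - (-21.476168)/(4.481667) = 5.209004
x_1 = 5.209004: f = 138.767366, f' = 85.361183 → x_2 = 5.209004 - (138.767366)/(85.361183) = 3.583355
x_2 = 3.583355: f = 37.001914, f' = 42.481298 → x_3 = 3.583355 - (37.001914)/(42.481298) = 2.712338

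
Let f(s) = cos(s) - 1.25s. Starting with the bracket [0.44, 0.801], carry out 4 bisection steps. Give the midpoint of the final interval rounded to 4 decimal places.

f(0.440000) = 0.354752, f(0.801000) = -0.305261 (opposite signs)
step 1: m = 0.620500, f(m) = 0.037963 > 0 → root in [0.620500, 0.801000]
step 2: m = 0.710750, f(m) = -0.130565 < 0 → root in [0.620500, 0.710750]
step 3: m = 0.665625, f(m) = -0.045500 < 0 → root in [0.620500, 0.665625]
step 4: m = 0.643063, f(m) = -0.003565 < 0 → root in [0.620500, 0.643063]
Midpoint of [0.620500, 0.643063] = 0.631781

0.6318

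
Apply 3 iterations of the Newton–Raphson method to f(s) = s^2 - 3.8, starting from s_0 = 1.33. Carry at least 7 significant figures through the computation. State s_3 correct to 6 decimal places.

1.949365

f'(s) = 2s
s_0 = 1.330000: f = -2.031100, f' = 2.660000 → s_1 = 1.330000 - (-2.031100)/(2.660000) = 2.093571
s_1 = 2.093571: f = 0.583041, f' = 4.187143 → s_2 = 2.093571 - (0.583041)/(4.187143) = 1.954326
s_2 = 1.954326: f = 0.019389, f' = 3.908652 → s_3 = 1.954326 - (0.019389)/(3.908652) = 1.949365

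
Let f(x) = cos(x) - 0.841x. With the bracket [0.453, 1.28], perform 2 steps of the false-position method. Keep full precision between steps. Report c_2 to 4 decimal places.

False-position update: c = (a·f(b) − b·f(a))/(f(b) − f(a)); replace the endpoint whose sign matches f(c).
f(0.453000) = 0.518165, f(1.280000) = -0.789765
step 1: c = 0.780634, f(c) = 0.053954 > 0 → new bracket [0.780634, 1.280000]
step 2: c = 0.812568, f(c) = 0.004267 > 0 → new bracket [0.812568, 1.280000]

0.8126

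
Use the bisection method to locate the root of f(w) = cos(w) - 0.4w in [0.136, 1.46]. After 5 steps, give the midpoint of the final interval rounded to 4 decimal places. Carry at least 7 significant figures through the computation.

f(0.136000) = 0.936366, f(1.460000) = -0.473430 (opposite signs)
step 1: m = 0.798000, f(m) = 0.378940 > 0 → root in [0.798000, 1.460000]
step 2: m = 1.129000, f(m) = -0.024036 < 0 → root in [0.798000, 1.129000]
step 3: m = 0.963500, f(m) = 0.185249 > 0 → root in [0.963500, 1.129000]
step 4: m = 1.046250, f(m) = 0.082320 > 0 → root in [1.046250, 1.129000]
step 5: m = 1.087625, f(m) = 0.029540 > 0 → root in [1.087625, 1.129000]
Midpoint of [1.087625, 1.129000] = 1.108313

1.1083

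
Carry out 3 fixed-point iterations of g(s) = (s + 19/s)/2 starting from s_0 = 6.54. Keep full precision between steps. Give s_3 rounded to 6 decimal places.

s_1 = g(6.540000) = 4.722599
s_2 = g(4.722599) = 4.372904
s_3 = g(4.372904) = 4.358921

4.358921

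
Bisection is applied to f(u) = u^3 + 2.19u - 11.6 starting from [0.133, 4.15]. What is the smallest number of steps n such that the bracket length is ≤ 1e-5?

Initial width b − a = 4.15 − 0.133 = 4.017000.
After n steps the width is (b−a)/2^n; need (b−a)/2^n ≤ 1e-5.
So n ≥ log₂(4.017000/1e-5) = log₂(401700.0000) ≈ 18.6158.
Hence n = 19.

19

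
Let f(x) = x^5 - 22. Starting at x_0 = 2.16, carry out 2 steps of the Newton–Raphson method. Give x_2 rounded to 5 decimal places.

1.86114

f'(x) = 5x^4
x_0 = 2.160000: f = 25.018498, f' = 108.839117 → x_1 = 2.160000 - (25.018498)/(108.839117) = 1.930133
x_1 = 1.930133: f = 4.787761, f' = 69.393555 → x_2 = 1.930133 - (4.787761)/(69.393555) = 1.861139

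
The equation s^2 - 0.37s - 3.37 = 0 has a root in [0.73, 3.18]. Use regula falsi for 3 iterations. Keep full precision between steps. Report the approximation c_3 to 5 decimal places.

False-position update: c = (a·f(b) − b·f(a))/(f(b) − f(a)); replace the endpoint whose sign matches f(c).
f(0.730000) = -3.107200, f(3.180000) = 5.565800
step 1: c = 1.607740, f(c) = -1.380036 < 0 → new bracket [1.607740, 3.180000]
step 2: c = 1.920125, f(c) = -0.393566 < 0 → new bracket [1.920125, 3.180000]
step 3: c = 2.003329, f(c) = -0.097904 < 0 → new bracket [2.003329, 3.180000]

2.00333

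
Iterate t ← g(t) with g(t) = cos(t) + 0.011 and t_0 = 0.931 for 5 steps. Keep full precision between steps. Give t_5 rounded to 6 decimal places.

t_1 = g(0.931000) = 0.608032
t_2 = g(0.608032) = 0.831774
t_3 = g(0.831774) = 0.684566
t_4 = g(0.684566) = 0.785694
t_5 = g(0.785694) = 0.717898

0.717898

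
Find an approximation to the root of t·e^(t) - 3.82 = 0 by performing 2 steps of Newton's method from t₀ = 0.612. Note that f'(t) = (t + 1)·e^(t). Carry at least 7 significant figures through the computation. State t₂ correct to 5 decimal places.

t_0 = 0.612000: f = -2.691401, f' = 2.972715 → t_1 = 0.612000 - (-2.691401)/(2.972715) = 1.517368
t_1 = 1.517368: f = 3.099512, f' = 11.479719 → t_2 = 1.517368 - (3.099512)/(11.479719) = 1.247369

1.24737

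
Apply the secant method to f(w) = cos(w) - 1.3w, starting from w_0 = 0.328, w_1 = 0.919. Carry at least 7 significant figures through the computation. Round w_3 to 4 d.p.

f(w_0) = 0.520289, f(w_1) = -0.588085
w_2 = 0.919000 - (-0.588085)·(0.919000 - 0.328000)/(-0.588085 - (0.520289)) = 0.605425; f(w_2) = 0.035208
w_3 = 0.605425 - (0.035208)·(0.605425 - 0.919000)/(0.035208 - (-0.588085)) = 0.623138; f(w_3) = 0.001972

0.6231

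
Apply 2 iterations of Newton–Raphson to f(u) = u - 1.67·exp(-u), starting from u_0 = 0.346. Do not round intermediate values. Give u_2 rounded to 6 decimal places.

0.771420

f'(u) = 1 + 1.67·exp(-u)
u_0 = 0.346000: f = -0.835546, f' = 2.181546 → u_1 = 0.346000 - (-0.835546)/(2.181546) = 0.729006
u_1 = 0.729006: f = -0.076582, f' = 1.805588 → u_2 = 0.729006 - (-0.076582)/(1.805588) = 0.771420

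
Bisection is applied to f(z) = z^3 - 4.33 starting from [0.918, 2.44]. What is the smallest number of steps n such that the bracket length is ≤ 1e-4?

Initial width b − a = 2.44 − 0.918 = 1.522000.
After n steps the width is (b−a)/2^n; need (b−a)/2^n ≤ 1e-4.
So n ≥ log₂(1.522000/1e-4) = log₂(15220.0000) ≈ 13.8937.
Hence n = 14.

14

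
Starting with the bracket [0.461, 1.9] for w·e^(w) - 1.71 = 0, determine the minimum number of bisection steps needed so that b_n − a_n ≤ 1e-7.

Initial width b − a = 1.9 − 0.461 = 1.439000.
After n steps the width is (b−a)/2^n; need (b−a)/2^n ≤ 1e-7.
So n ≥ log₂(1.439000/1e-7) = log₂(14390000.0000) ≈ 23.7786.
Hence n = 24.

24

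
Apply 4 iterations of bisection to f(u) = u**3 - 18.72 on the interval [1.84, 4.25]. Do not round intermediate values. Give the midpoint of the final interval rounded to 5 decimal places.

f(1.840000) = -12.490496, f(4.250000) = 58.045625 (opposite signs)
step 1: m = 3.045000, f(m) = 9.513316 > 0 → root in [1.840000, 3.045000]
step 2: m = 2.442500, f(m) = -4.148518 < 0 → root in [2.442500, 3.045000]
step 3: m = 2.743750, f(m) = 1.935400 > 0 → root in [2.442500, 2.743750]
step 4: m = 2.593125, f(m) = -1.283057 < 0 → root in [2.593125, 2.743750]
Midpoint of [2.593125, 2.743750] = 2.668437

2.66844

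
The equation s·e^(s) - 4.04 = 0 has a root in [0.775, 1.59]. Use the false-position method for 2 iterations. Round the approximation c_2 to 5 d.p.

False-position update: c = (a·f(b) − b·f(a))/(f(b) − f(a)); replace the endpoint whose sign matches f(c).
f(0.775000) = -2.357791, f(1.590000) = 3.756961
step 1: c = 1.089256, f(c) = -0.802661 < 0 → new bracket [1.089256, 1.590000]
step 2: c = 1.177406, f(c) = -0.218209 < 0 → new bracket [1.177406, 1.590000]

1.17741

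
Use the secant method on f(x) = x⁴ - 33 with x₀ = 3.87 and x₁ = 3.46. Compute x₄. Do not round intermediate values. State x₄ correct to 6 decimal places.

2.450202

f(x_0) = 191.307534, f(x_1) = 110.319207
x_2 = 3.460000 - (110.319207)·(3.460000 - 3.870000)/(110.319207 - (191.307534)) = 2.901514; f(x_2) = 37.875882
x_3 = 2.901514 - (37.875882)·(2.901514 - 3.460000)/(37.875882 - (110.319207)) = 2.609518; f(x_3) = 13.370411
x_4 = 2.609518 - (13.370411)·(2.609518 - 2.901514)/(13.370411 - (37.875882)) = 2.450202; f(x_4) = 3.041885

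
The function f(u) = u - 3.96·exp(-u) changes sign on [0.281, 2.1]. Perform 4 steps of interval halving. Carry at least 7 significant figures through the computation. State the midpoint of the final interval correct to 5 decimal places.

f(0.281000) = -2.708912, f(2.100000) = 1.615073 (opposite signs)
step 1: m = 1.190500, f(m) = -0.013614 < 0 → root in [1.190500, 2.100000]
step 2: m = 1.645250, f(m) = 0.881111 > 0 → root in [1.190500, 1.645250]
step 3: m = 1.417875, f(m) = 0.458651 > 0 → root in [1.190500, 1.417875]
step 4: m = 1.304188, f(m) = 0.229471 > 0 → root in [1.190500, 1.304188]
Midpoint of [1.190500, 1.304188] = 1.247344

1.24734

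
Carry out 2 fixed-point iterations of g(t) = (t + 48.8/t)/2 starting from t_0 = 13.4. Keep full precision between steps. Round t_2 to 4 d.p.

t_1 = g(13.400000) = 8.520896
t_2 = g(8.520896) = 7.123997

7.1240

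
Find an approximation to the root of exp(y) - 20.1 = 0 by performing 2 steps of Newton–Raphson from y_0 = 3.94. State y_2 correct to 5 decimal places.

3.04970

f'(y) = exp(y)
y_0 = 3.940000: f = 31.318601, f' = 51.418601 → y_1 = 3.940000 - (31.318601)/(51.418601) = 3.330909
y_1 = 3.330909: f = 7.863752, f' = 27.963752 → y_2 = 3.330909 - (7.863752)/(27.963752) = 3.049697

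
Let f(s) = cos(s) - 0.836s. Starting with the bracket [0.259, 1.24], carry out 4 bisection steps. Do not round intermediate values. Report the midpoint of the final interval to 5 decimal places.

f(0.259000) = 0.750123, f(1.240000) = -0.711844 (opposite signs)
step 1: m = 0.749500, f(m) = 0.105448 > 0 → root in [0.749500, 1.240000]
step 2: m = 0.994750, f(m) = -0.286898 < 0 → root in [0.749500, 0.994750]
step 3: m = 0.872125, f(m) = -0.085896 < 0 → root in [0.749500, 0.872125]
step 4: m = 0.810813, f(m) = 0.011070 > 0 → root in [0.810813, 0.872125]
Midpoint of [0.810813, 0.872125] = 0.841469

0.84147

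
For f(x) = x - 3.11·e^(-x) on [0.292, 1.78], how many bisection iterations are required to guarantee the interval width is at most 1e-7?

Initial width b − a = 1.78 − 0.292 = 1.488000.
After n steps the width is (b−a)/2^n; need (b−a)/2^n ≤ 1e-7.
So n ≥ log₂(1.488000/1e-7) = log₂(14880000.0000) ≈ 23.8269.
Hence n = 24.

24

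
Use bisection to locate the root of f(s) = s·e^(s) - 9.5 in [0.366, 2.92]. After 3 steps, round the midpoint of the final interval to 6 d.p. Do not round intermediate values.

f(0.366000) = -8.972244, f(2.920000) = 44.640559 (opposite signs)
step 1: m = 1.643000, f(m) = -1.004609 < 0 → root in [1.643000, 2.920000]
step 2: m = 2.281500, f(m) = 12.838980 > 0 → root in [1.643000, 2.281500]
step 3: m = 1.962250, f(m) = 4.462034 > 0 → root in [1.643000, 1.962250]
Midpoint of [1.643000, 1.962250] = 1.802625

1.802625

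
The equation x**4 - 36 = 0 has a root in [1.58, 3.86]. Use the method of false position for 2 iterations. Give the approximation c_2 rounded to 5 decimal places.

2.11183

f(1.580000) = -29.767987, f(3.860000) = 185.998080
step 1: c = 1.894558, f(c) = -23.116558 < 0 → new bracket [1.894558, 3.860000]
step 2: c = 2.111828, f(c) = -16.110032 < 0 → new bracket [2.111828, 3.860000]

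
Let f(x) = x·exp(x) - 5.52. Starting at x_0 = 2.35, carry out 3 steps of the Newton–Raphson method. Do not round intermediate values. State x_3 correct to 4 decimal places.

1.3906

Newton update: x ← x − f(x)/f'(x).
f'(x) = (x + 1)·exp(x)
x_0 = 2.350000: f = 19.121089, f' = 35.126659 → x_1 = 2.350000 - (19.121089)/(35.126659) = 1.805653
x_1 = 1.805653: f = 5.465491, f' = 17.069434 → x_2 = 1.805653 - (5.465491)/(17.069434) = 1.485461
x_2 = 1.485461: f = 1.041287, f' = 10.978290 → x_3 = 1.485461 - (1.041287)/(10.978290) = 1.390612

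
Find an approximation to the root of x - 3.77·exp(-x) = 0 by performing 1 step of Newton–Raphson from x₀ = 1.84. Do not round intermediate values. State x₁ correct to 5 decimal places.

1.06360

f'(x) = 1 + 3.77·exp(-x)
x_0 = 1.840000: f = 1.241258, f' = 1.598742 → x_1 = 1.840000 - (1.241258)/(1.598742) = 1.063603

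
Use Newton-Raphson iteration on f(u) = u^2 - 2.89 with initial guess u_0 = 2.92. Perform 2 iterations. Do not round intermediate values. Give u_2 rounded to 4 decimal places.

1.7166

f'(u) = 2u
u_0 = 2.920000: f = 5.636400, f' = 5.840000 → u_1 = 2.920000 - (5.636400)/(5.840000) = 1.954863
u_1 = 1.954863: f = 0.931489, f' = 3.909726 → u_2 = 1.954863 - (0.931489)/(3.909726) = 1.716614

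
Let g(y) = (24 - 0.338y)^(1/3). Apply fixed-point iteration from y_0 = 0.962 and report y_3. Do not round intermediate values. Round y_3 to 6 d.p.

y_1 = g(0.962000) = 2.871413
y_2 = g(2.871413) = 2.845081
y_3 = g(2.845081) = 2.845447

2.845447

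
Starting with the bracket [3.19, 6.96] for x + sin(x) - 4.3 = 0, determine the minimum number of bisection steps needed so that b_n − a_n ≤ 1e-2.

Initial width b − a = 6.96 − 3.19 = 3.770000.
After n steps the width is (b−a)/2^n; need (b−a)/2^n ≤ 1e-2.
So n ≥ log₂(3.770000/1e-2) = log₂(377.0000) ≈ 8.5584.
Hence n = 9.

9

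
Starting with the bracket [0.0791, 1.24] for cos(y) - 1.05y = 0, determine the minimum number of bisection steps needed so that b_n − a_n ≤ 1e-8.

27

Initial width b − a = 1.24 − 0.0791 = 1.160900.
After n steps the width is (b−a)/2^n; need (b−a)/2^n ≤ 1e-8.
So n ≥ log₂(1.160900/1e-8) = log₂(116090000.0000) ≈ 26.7907.
Hence n = 27.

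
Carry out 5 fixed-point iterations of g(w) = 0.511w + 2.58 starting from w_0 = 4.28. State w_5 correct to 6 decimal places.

5.241368

w_1 = g(4.280000) = 4.767080
w_2 = g(4.767080) = 5.015978
w_3 = g(5.015978) = 5.143165
w_4 = g(5.143165) = 5.208157
w_5 = g(5.208157) = 5.241368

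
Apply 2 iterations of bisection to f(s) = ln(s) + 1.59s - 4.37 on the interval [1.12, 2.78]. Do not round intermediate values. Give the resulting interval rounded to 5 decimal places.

[1.95000, 2.36500]

f(1.120000) = -2.475871, f(2.780000) = 1.072651 (opposite signs)
step 1: m = 1.950000, f(m) = -0.601671 < 0 → root in [1.950000, 2.780000]
step 2: m = 2.365000, f(m) = 0.251128 > 0 → root in [1.950000, 2.365000]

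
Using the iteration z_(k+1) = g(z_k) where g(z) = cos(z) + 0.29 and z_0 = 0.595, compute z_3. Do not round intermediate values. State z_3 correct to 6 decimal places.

1.036940

z_1 = g(0.595000) = 1.118148
z_2 = g(1.118148) = 0.727348
z_3 = g(0.727348) = 1.036940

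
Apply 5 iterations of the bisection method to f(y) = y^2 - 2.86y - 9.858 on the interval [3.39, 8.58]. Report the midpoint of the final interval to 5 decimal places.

f(3.390000) = -8.061300, f(8.580000) = 39.219600 (opposite signs)
step 1: m = 5.985000, f(m) = 8.845125 > 0 → root in [3.390000, 5.985000]
step 2: m = 4.687500, f(m) = -1.291594 < 0 → root in [4.687500, 5.985000]
step 3: m = 5.336250, f(m) = 3.355889 > 0 → root in [4.687500, 5.336250]
step 4: m = 5.011875, f(m) = 0.926929 > 0 → root in [4.687500, 5.011875]
step 5: m = 4.849687, f(m) = -0.208637 < 0 → root in [4.849687, 5.011875]
Midpoint of [4.849687, 5.011875] = 4.930781

4.93078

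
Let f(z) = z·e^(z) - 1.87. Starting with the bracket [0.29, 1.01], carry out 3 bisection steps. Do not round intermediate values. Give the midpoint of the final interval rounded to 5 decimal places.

0.78500

f(0.290000) = -1.482436, f(1.010000) = 0.903057 (opposite signs)
step 1: m = 0.650000, f(m) = -0.624898 < 0 → root in [0.650000, 1.010000]
step 2: m = 0.830000, f(m) = 0.033455 > 0 → root in [0.650000, 0.830000]
step 3: m = 0.740000, f(m) = -0.319008 < 0 → root in [0.740000, 0.830000]
Midpoint of [0.740000, 0.830000] = 0.785000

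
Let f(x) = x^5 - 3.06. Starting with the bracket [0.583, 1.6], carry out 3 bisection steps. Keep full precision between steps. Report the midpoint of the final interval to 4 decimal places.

1.2822

f(0.583000) = -2.992649, f(1.600000) = 7.425760 (opposite signs)
step 1: m = 1.091500, f(m) = -1.510760 < 0 → root in [1.091500, 1.600000]
step 2: m = 1.345750, f(m) = 1.353894 > 0 → root in [1.091500, 1.345750]
step 3: m = 1.218625, f(m) = -0.372488 < 0 → root in [1.218625, 1.345750]
Midpoint of [1.218625, 1.345750] = 1.282188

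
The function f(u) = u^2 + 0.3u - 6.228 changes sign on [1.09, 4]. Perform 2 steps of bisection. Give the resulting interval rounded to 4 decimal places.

f(1.090000) = -4.712900, f(4.000000) = 10.972000 (opposite signs)
step 1: m = 2.545000, f(m) = 1.012525 > 0 → root in [1.090000, 2.545000]
step 2: m = 1.817500, f(m) = -2.379444 < 0 → root in [1.817500, 2.545000]

[1.8175, 2.5450]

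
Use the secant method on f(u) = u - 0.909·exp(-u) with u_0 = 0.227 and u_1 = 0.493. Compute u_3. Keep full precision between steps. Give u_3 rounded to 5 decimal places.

f(u_0) = -0.497401, f(u_1) = -0.062209
u_2 = 0.493000 - (-0.062209)·(0.493000 - 0.227000)/(-0.062209 - (-0.497401)) = 0.531024; f(u_2) = -0.003471
u_3 = 0.531024 - (-0.003471)·(0.531024 - 0.493000)/(-0.003471 - (-0.062209)) = 0.533270; f(u_3) = -0.000024

0.53327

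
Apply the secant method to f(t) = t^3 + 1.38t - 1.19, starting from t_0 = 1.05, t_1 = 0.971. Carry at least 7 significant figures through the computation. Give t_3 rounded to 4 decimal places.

f(t_0) = 1.416625, f(t_1) = 1.065479
t_2 = 0.971000 - (1.065479)·(0.971000 - 1.050000)/(1.065479 - (1.416625)) = 0.731291; f(t_2) = 0.210267
t_3 = 0.731291 - (0.210267)·(0.731291 - 0.971000)/(0.210267 - (1.065479)) = 0.672355; f(t_3) = 0.041796

0.6724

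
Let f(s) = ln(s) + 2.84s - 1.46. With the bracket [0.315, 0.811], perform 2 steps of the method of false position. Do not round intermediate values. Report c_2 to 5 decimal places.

False-position update: c = (a·f(b) − b·f(a))/(f(b) − f(a)); replace the endpoint whose sign matches f(c).
f(0.315000) = -1.720583, f(0.811000) = 0.633753
step 1: c = 0.677484, f(c) = 0.074685 > 0 → new bracket [0.315000, 0.677484]
step 2: c = 0.662404, f(c) = 0.009349 > 0 → new bracket [0.315000, 0.662404]

0.66240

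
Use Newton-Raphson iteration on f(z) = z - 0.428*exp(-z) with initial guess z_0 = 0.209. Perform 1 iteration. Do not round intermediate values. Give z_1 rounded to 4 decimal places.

f'(z) = 1 + 0.428*exp(-z)
z_0 = 0.209000: f = -0.138277, f' = 1.347277 → z_1 = 0.209000 - (-0.138277)/(1.347277) = 0.311635

0.3116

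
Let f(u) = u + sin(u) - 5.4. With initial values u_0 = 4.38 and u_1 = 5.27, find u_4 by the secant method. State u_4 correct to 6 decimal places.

5.833432

Secant update: u_(k+1) = u_k − f(u_k)·(u_k − u_(k-1))/(f(u_k) − f(u_(k-1))).
f(u_0) = -1.965266, f(u_1) = -0.978522
u_2 = 5.270000 - (-0.978522)·(5.270000 - 4.380000)/(-0.978522 - (-1.965266)) = 6.152584; f(u_2) = 0.622354
u_3 = 6.152584 - (0.622354)·(6.152584 - 5.270000)/(0.622354 - (-0.978522)) = 5.809472; f(u_3) = -0.046722
u_4 = 5.809472 - (-0.046722)·(5.809472 - 6.152584)/(-0.046722 - (0.622354)) = 5.833432; f(u_4) = -0.001312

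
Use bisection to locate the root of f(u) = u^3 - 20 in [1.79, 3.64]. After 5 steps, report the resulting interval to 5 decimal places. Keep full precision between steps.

f(1.790000) = -14.264661, f(3.640000) = 28.228544 (opposite signs)
step 1: m = 2.715000, f(m) = 0.012876 > 0 → root in [1.790000, 2.715000]
step 2: m = 2.252500, f(m) = -8.571364 < 0 → root in [2.252500, 2.715000]
step 3: m = 2.483750, f(m) = -4.677711 < 0 → root in [2.483750, 2.715000]
step 4: m = 2.599375, f(m) = -2.436672 < 0 → root in [2.599375, 2.715000]
step 5: m = 2.657188, f(m) = -1.238541 < 0 → root in [2.657188, 2.715000]

[2.65719, 2.71500]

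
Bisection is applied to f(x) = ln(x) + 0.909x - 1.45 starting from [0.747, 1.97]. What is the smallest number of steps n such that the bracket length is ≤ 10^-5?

17

Initial width b − a = 1.97 − 0.747 = 1.223000.
After n steps the width is (b−a)/2^n; need (b−a)/2^n ≤ 10^-5.
So n ≥ log₂(1.223000/10^-5) = log₂(122300.0000) ≈ 16.9001.
Hence n = 17.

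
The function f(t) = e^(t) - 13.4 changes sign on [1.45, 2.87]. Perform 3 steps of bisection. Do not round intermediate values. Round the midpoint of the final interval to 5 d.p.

2.60375

f(1.450000) = -9.136885, f(2.870000) = 4.237018 (opposite signs)
step 1: m = 2.160000, f(m) = -4.728862 < 0 → root in [2.160000, 2.870000]
step 2: m = 2.515000, f(m) = -1.033391 < 0 → root in [2.515000, 2.870000]
step 3: m = 2.692500, f(m) = 1.368551 > 0 → root in [2.515000, 2.692500]
Midpoint of [2.515000, 2.692500] = 2.603750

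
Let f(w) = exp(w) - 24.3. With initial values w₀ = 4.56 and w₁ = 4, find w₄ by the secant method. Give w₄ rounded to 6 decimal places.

f(w_0) = 71.283480, f(w_1) = 30.298150
w_2 = 4.000000 - (30.298150)·(4.000000 - 4.560000)/(30.298150 - (71.283480)) = 3.586023; f(w_2) = 11.790277
w_3 = 3.586023 - (11.790277)·(3.586023 - 4.000000)/(11.790277 - (30.298150)) = 3.322303; f(w_3) = 3.424137
w_4 = 3.322303 - (3.424137)·(3.322303 - 3.586023)/(3.424137 - (11.790277)) = 3.214367; f(w_4) = 0.587525

3.214367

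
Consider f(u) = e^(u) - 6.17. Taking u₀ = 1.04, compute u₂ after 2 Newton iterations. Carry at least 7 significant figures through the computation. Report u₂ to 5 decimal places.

f'(u) = e^(u)
u_0 = 1.040000: f = -3.340783, f' = 2.829217 → u_1 = 1.040000 - (-3.340783)/(2.829217) = 2.220815
u_1 = 2.220815: f = 3.044841, f' = 9.214841 → u_2 = 2.220815 - (3.044841)/(9.214841) = 1.890387

1.89039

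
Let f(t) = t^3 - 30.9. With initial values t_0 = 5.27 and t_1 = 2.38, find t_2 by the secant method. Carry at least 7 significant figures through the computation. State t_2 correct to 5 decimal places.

2.75883

f(t_0) = 115.463183, f(t_1) = -17.418728
t_2 = 2.380000 - (-17.418728)·(2.380000 - 5.270000)/(-17.418728 - (115.463183)) = 2.758834; f(t_2) = -9.902070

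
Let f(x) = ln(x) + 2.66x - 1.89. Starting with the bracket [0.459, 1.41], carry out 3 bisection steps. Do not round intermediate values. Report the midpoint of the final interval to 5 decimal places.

f(0.459000) = -1.447765, f(1.410000) = 2.204190 (opposite signs)
step 1: m = 0.934500, f(m) = 0.528026 > 0 → root in [0.459000, 0.934500]
step 2: m = 0.696750, f(m) = -0.397974 < 0 → root in [0.696750, 0.934500]
step 3: m = 0.815625, f(m) = 0.075762 > 0 → root in [0.696750, 0.815625]
Midpoint of [0.696750, 0.815625] = 0.756188

0.75619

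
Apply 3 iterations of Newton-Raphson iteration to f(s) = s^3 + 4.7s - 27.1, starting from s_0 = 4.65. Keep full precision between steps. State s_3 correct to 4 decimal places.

2.4954

f'(s) = 3s^2 + 4.7
s_0 = 4.650000: f = 95.299625, f' = 69.567500 → s_1 = 4.650000 - (95.299625)/(69.567500) = 3.280113
s_1 = 3.280113: f = 23.607724, f' = 36.977421 → s_2 = 3.280113 - (23.607724)/(36.977421) = 2.641677
s_2 = 2.641677: f = 3.750703, f' = 25.635366 → s_3 = 2.641677 - (3.750703)/(25.635366) = 2.495367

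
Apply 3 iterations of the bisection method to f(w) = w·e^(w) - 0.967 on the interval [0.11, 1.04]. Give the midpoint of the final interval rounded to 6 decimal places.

0.516875

f(0.110000) = -0.844209, f(1.040000) = 1.975386 (opposite signs)
step 1: m = 0.575000, f(m) = 0.054850 > 0 → root in [0.110000, 0.575000]
step 2: m = 0.342500, f(m) = -0.484601 < 0 → root in [0.342500, 0.575000]
step 3: m = 0.458750, f(m) = -0.241214 < 0 → root in [0.458750, 0.575000]
Midpoint of [0.458750, 0.575000] = 0.516875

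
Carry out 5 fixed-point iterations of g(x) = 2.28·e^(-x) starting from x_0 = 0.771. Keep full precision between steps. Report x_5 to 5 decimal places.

1.01062

x_1 = g(0.771000) = 1.054615
x_2 = g(1.054615) = 0.794185
x_3 = g(0.794185) = 1.030445
x_4 = g(1.030445) = 0.813614
x_5 = g(0.813614) = 1.010618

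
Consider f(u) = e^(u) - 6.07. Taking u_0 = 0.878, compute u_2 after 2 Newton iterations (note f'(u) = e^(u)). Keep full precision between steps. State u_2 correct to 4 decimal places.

1.9510

u_0 = 0.878000: f = -3.663917, f' = 2.406083 → u_1 = 0.878000 - (-3.663917)/(2.406083) = 2.400773
u_1 = 2.400773: f = 4.961698, f' = 11.031698 → u_2 = 2.400773 - (4.961698)/(11.031698) = 1.951005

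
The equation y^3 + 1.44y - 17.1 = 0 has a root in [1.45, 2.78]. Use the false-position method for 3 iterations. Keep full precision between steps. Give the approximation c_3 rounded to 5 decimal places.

False-position update: c = (a·f(b) − b·f(a))/(f(b) − f(a)); replace the endpoint whose sign matches f(c).
f(1.450000) = -11.963375, f(2.780000) = 8.388152
step 1: c = 2.231823, f(c) = -2.769391 < 0 → new bracket [2.231823, 2.780000]
step 2: c = 2.367885, f(c) = -0.413804 < 0 → new bracket [2.367885, 2.780000]
step 3: c = 2.387259, f(c) = -0.057337 < 0 → new bracket [2.387259, 2.780000]

2.38726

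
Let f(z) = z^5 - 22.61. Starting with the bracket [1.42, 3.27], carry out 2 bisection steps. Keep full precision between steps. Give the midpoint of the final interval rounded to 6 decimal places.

f(1.420000) = -16.836466, f(3.270000) = 351.275621 (opposite signs)
step 1: m = 2.345000, f(m) = 48.301102 > 0 → root in [1.420000, 2.345000]
step 2: m = 1.882500, f(m) = 1.031494 > 0 → root in [1.420000, 1.882500]
Midpoint of [1.420000, 1.882500] = 1.651250

1.651250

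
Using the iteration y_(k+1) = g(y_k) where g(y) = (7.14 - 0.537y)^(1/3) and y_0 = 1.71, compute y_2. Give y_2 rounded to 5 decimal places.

y_1 = g(1.710000) = 1.839234
y_2 = g(1.839234) = 1.832370

1.83237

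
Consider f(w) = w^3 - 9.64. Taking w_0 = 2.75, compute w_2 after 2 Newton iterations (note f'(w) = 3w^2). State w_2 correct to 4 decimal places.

2.1356

w_0 = 2.750000: f = 11.156875, f' = 22.687500 → w_1 = 2.750000 - (11.156875)/(22.687500) = 2.258237
w_1 = 2.258237: f = 1.876182, f' = 15.298902 → w_2 = 2.258237 - (1.876182)/(15.298902) = 2.135602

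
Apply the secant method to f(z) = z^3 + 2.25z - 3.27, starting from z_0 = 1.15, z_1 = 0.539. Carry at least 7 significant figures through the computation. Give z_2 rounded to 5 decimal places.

0.96298

f(z_0) = 0.838375, f(z_1) = -1.900659
z_2 = 0.539000 - (-1.900659)·(0.539000 - 1.150000)/(-1.900659 - (0.838375)) = 0.962983; f(z_2) = -0.210281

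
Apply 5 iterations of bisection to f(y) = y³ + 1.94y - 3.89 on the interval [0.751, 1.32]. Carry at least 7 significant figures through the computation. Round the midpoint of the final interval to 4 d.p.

1.1689

f(0.751000) = -2.009495, f(1.320000) = 0.970768 (opposite signs)
step 1: m = 1.035500, f(m) = -0.770805 < 0 → root in [1.035500, 1.320000]
step 2: m = 1.177750, f(m) = 0.028486 > 0 → root in [1.035500, 1.177750]
step 3: m = 1.106625, f(m) = -0.387954 < 0 → root in [1.106625, 1.177750]
step 4: m = 1.142188, f(m) = -0.184067 < 0 → root in [1.142188, 1.177750]
step 5: m = 1.159969, f(m) = -0.078891 < 0 → root in [1.159969, 1.177750]
Midpoint of [1.159969, 1.177750] = 1.168859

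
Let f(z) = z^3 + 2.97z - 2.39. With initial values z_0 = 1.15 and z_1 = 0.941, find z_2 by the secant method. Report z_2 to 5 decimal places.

f(z_0) = 2.546375, f(z_1) = 1.238008
z_2 = 0.941000 - (1.238008)·(0.941000 - 1.150000)/(1.238008 - (2.546375)) = 0.743239; f(z_2) = 0.227990

0.74324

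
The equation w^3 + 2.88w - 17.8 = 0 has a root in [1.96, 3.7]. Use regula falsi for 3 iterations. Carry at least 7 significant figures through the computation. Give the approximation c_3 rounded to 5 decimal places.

2.22677

False-position update: c = (a·f(b) − b·f(a))/(f(b) − f(a)); replace the endpoint whose sign matches f(c).
f(1.960000) = -4.625664, f(3.700000) = 43.509000
step 1: c = 2.127211, f(c) = -2.047942 < 0 → new bracket [2.127211, 3.700000]
step 2: c = 2.197914, f(c) = -0.852276 < 0 → new bracket [2.197914, 3.700000]
step 3: c = 2.226772, f(c) = -0.345420 < 0 → new bracket [2.226772, 3.700000]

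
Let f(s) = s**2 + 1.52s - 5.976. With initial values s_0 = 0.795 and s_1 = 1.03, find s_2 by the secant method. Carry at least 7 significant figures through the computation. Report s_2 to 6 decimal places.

2.031345

f(s_0) = -4.135575, f(s_1) = -3.349500
s_2 = 1.030000 - (-3.349500)·(1.030000 - 0.795000)/(-3.349500 - (-4.135575)) = 2.031345; f(s_2) = 1.238009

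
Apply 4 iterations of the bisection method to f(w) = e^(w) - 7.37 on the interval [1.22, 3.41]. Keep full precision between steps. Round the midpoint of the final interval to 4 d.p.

1.9728

f(1.220000) = -3.982812, f(3.410000) = 22.895244 (opposite signs)
step 1: m = 2.315000, f(m) = 2.754923 > 0 → root in [1.220000, 2.315000]
step 2: m = 1.767500, f(m) = -1.513805 < 0 → root in [1.767500, 2.315000]
step 3: m = 2.041250, f(m) = 0.330228 > 0 → root in [1.767500, 2.041250]
step 4: m = 1.904375, f(m) = -0.654791 < 0 → root in [1.904375, 2.041250]
Midpoint of [1.904375, 2.041250] = 1.972812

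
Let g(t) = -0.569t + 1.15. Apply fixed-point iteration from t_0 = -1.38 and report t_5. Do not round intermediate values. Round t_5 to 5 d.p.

t_1 = g(-1.380000) = 1.935220
t_2 = g(1.935220) = 0.048860
t_3 = g(0.048860) = 1.122199
t_4 = g(1.122199) = 0.511469
t_5 = g(0.511469) = 0.858974

0.85897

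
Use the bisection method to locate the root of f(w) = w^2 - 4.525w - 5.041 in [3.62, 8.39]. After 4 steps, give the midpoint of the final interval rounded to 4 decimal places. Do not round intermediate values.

f(3.620000) = -8.317100, f(8.390000) = 27.386350 (opposite signs)
step 1: m = 6.005000, f(m) = 3.846400 > 0 → root in [3.620000, 6.005000]
step 2: m = 4.812500, f(m) = -3.657406 < 0 → root in [4.812500, 6.005000]
step 3: m = 5.408750, f(m) = -0.261017 < 0 → root in [5.408750, 6.005000]
step 4: m = 5.706875, f(m) = 1.703813 > 0 → root in [5.408750, 5.706875]
Midpoint of [5.408750, 5.706875] = 5.557813

5.5578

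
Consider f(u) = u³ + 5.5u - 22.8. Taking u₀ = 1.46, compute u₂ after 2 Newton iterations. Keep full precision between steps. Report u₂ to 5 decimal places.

2.21969

f'(u) = 3u² + 5.5
u_0 = 1.460000: f = -11.657864, f' = 11.894800 → u_1 = 1.460000 - (-11.657864)/(11.894800) = 2.440081
u_1 = 2.440081: f = 5.148669, f' = 23.361982 → u_2 = 2.440081 - (5.148669)/(23.361982) = 2.219694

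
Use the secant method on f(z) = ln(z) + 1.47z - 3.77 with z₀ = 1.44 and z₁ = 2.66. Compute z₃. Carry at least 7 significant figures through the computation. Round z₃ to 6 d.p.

2.069060

f(z_0) = -1.288557, f(z_1) = 1.118526
z_2 = 2.660000 - (1.118526)·(2.660000 - 1.440000)/(1.118526 - (-1.288557)) = 2.093089; f(z_2) = 0.045482
z_3 = 2.093089 - (0.045482)·(2.093089 - 2.660000)/(0.045482 - (1.118526)) = 2.069060; f(z_3) = -0.001387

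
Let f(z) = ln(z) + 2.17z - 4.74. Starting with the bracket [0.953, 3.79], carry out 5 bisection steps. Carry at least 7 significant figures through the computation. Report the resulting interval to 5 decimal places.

f(0.953000) = -2.720130, f(3.790000) = 4.816666 (opposite signs)
step 1: m = 2.371500, f(m) = 1.269678 > 0 → root in [0.953000, 2.371500]
step 2: m = 1.662250, f(m) = -0.624745 < 0 → root in [1.662250, 2.371500]
step 3: m = 2.016875, f(m) = 0.338168 > 0 → root in [1.662250, 2.016875]
step 4: m = 1.839562, f(m) = -0.138622 < 0 → root in [1.839562, 2.016875]
step 5: m = 1.928219, f(m) = 0.100831 > 0 → root in [1.839562, 1.928219]

[1.83956, 1.92822]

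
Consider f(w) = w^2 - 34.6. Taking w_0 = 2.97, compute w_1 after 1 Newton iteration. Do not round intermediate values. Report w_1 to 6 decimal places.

7.309916

Newton update: w ← w − f(w)/f'(w).
f'(w) = 2w
w_0 = 2.970000: f = -25.779100, f' = 5.940000 → w_1 = 2.970000 - (-25.779100)/(5.940000) = 7.309916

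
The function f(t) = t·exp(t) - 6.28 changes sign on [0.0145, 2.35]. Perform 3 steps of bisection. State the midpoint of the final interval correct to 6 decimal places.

1.328219

f(0.014500) = -6.265288, f(2.350000) = 18.361089 (opposite signs)
step 1: m = 1.182250, f(m) = -2.423850 < 0 → root in [1.182250, 2.350000]
step 2: m = 1.766125, f(m) = 4.048560 > 0 → root in [1.182250, 1.766125]
step 3: m = 1.474188, f(m) = 0.158493 > 0 → root in [1.182250, 1.474188]
Midpoint of [1.182250, 1.474188] = 1.328219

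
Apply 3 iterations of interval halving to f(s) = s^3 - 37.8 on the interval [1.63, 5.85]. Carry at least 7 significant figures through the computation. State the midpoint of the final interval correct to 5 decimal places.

3.47625

f(1.630000) = -33.469253, f(5.850000) = 162.401625 (opposite signs)
step 1: m = 3.740000, f(m) = 14.513624 > 0 → root in [1.630000, 3.740000]
step 2: m = 2.685000, f(m) = -18.443231 < 0 → root in [2.685000, 3.740000]
step 3: m = 3.212500, f(m) = -4.646498 < 0 → root in [3.212500, 3.740000]
Midpoint of [3.212500, 3.740000] = 3.476250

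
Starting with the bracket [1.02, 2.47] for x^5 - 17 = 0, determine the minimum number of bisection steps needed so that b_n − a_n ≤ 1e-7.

Initial width b − a = 2.47 − 1.02 = 1.450000.
After n steps the width is (b−a)/2^n; need (b−a)/2^n ≤ 1e-7.
So n ≥ log₂(1.450000/1e-7) = log₂(14500000.0000) ≈ 23.7895.
Hence n = 24.

24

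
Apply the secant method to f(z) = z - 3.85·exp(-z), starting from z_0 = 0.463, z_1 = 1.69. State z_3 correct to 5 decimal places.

1.16828

Secant update: z_(k+1) = z_k − f(z_k)·(z_k − z_(k-1))/(f(z_k) − f(z_(k-1))).
f(z_0) = -1.960162, f(z_1) = 0.979600
z_2 = 1.690000 - (0.979600)·(1.690000 - 0.463000)/(0.979600 - (-1.960162)) = 1.281134; f(z_2) = 0.211903
z_3 = 1.281134 - (0.211903)·(1.281134 - 1.690000)/(0.211903 - (0.979600)) = 1.168277; f(z_3) = -0.028697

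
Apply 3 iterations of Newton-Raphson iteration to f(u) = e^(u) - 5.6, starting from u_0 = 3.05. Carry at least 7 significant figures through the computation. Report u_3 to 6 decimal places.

1.732845

f'(u) = e^(u)
u_0 = 3.050000: f = 15.515344, f' = 21.115344 → u_1 = 3.050000 - (15.515344)/(21.115344) = 2.315210
u_1 = 2.315210: f = 4.527049, f' = 10.127049 → u_2 = 2.315210 - (4.527049)/(10.127049) = 1.868184
u_2 = 1.868184: f = 0.876527, f' = 6.476527 → u_3 = 1.868184 - (0.876527)/(6.476527) = 1.732845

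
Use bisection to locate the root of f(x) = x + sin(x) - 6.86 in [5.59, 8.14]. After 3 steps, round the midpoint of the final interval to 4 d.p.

6.7056

f(5.590000) = -1.908991, f(8.140000) = 2.239375 (opposite signs)
step 1: m = 6.865000, f(m) = 0.554541 > 0 → root in [5.590000, 6.865000]
step 2: m = 6.227500, f(m) = -0.688157 < 0 → root in [6.227500, 6.865000]
step 3: m = 6.546250, f(m) = -0.053709 < 0 → root in [6.546250, 6.865000]
Midpoint of [6.546250, 6.865000] = 6.705625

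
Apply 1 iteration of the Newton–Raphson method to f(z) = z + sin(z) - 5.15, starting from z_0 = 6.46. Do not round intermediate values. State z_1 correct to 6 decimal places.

5.711215

f'(z) = 1 + cos(z)
z_0 = 6.460000: f = 1.485895, f' = 1.984409 → z_1 = 6.460000 - (1.485895)/(1.984409) = 5.711215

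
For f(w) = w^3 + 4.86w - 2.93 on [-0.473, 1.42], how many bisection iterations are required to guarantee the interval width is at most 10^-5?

Initial width b − a = 1.42 − -0.473 = 1.893000.
After n steps the width is (b−a)/2^n; need (b−a)/2^n ≤ 10^-5.
So n ≥ log₂(1.893000/10^-5) = log₂(189300.0000) ≈ 17.5303.
Hence n = 18.

18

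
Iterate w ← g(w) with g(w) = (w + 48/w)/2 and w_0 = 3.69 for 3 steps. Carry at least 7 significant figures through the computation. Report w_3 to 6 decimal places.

6.929240

w_1 = g(3.690000) = 8.349065
w_2 = g(8.349065) = 7.049106
w_3 = g(7.049106) = 6.929240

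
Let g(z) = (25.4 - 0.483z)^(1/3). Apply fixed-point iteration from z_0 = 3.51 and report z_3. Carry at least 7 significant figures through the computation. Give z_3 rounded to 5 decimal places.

2.88476

z_1 = g(3.510000) = 2.872619
z_2 = g(2.872619) = 2.885001
z_3 = g(2.885001) = 2.884761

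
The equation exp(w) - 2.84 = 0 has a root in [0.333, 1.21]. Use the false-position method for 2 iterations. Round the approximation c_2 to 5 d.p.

1.03860

f(0.333000) = -1.444853, f(1.210000) = 0.513485
step 1: c = 0.980047, f(c) = -0.175419 < 0 → new bracket [0.980047, 1.210000]
step 2: c = 1.038601, f(c) = -0.014738 < 0 → new bracket [1.038601, 1.210000]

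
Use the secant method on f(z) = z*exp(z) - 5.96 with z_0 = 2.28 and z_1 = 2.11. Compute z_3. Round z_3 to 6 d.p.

f(z_0) = 16.330831, f(z_1) = 11.443789
z_2 = 2.110000 - (11.443789)·(2.110000 - 2.280000)/(11.443789 - (16.330831)) = 1.711918; f(z_2) = 3.523298
z_3 = 1.711918 - (3.523298)·(1.711918 - 2.110000)/(3.523298 - (11.443789)) = 1.534838; f(z_3) = 1.162525

1.534838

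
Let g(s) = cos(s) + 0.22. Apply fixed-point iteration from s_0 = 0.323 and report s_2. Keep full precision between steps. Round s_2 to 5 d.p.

0.61173

s_1 = g(0.323000) = 1.168287
s_2 = g(1.168287) = 0.611728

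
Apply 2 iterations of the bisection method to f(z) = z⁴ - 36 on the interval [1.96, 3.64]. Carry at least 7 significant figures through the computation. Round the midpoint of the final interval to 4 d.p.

2.5900

f(1.960000) = -21.242109, f(3.640000) = 139.551900 (opposite signs)
step 1: m = 2.800000, f(m) = 25.465600 > 0 → root in [1.960000, 2.800000]
step 2: m = 2.380000, f(m) = -3.914573 < 0 → root in [2.380000, 2.800000]
Midpoint of [2.380000, 2.800000] = 2.590000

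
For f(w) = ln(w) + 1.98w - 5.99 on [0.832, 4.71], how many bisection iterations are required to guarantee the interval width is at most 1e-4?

16

Initial width b − a = 4.71 − 0.832 = 3.878000.
After n steps the width is (b−a)/2^n; need (b−a)/2^n ≤ 1e-4.
So n ≥ log₂(3.878000/1e-4) = log₂(38780.0000) ≈ 15.2430.
Hence n = 16.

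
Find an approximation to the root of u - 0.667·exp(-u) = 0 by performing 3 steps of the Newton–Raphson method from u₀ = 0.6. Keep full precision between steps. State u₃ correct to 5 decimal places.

Newton update: u ← u − f(u)/f'(u).
f'(u) = 1 + 0.667·exp(-u)
u_0 = 0.600000: f = 0.233943, f' = 1.366057 → u_1 = 0.600000 - (0.233943)/(1.366057) = 0.428746
u_1 = 0.428746: f = -0.005688, f' = 1.434434 → u_2 = 0.428746 - (-0.005688)/(1.434434) = 0.432711
u_2 = 0.432711: f = -0.000003, f' = 1.432715 → u_3 = 0.432711 - (-0.000003)/(1.432715) = 0.432714

0.43271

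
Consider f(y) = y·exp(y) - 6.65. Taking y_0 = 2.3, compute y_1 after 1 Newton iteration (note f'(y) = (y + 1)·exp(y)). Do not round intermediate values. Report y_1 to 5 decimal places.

y_0 = 2.300000: f = 16.290620, f' = 32.914802 → y_1 = 2.300000 - (16.290620)/(32.914802) = 1.805067

1.80507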